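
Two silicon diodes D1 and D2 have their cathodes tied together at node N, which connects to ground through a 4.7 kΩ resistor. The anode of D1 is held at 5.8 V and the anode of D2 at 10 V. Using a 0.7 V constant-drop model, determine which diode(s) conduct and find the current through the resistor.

Only D2 conducts; I_R ≈ 2 mA

Assume both conduct. Then node N would need to be at both 5.8−0.7 = 5.1 V and 10−0.7 = 9.3 V, which is impossible.
Assume only D2 conducts: V_N = 10 − 0.7 = 9.3 V, so I_R = 9.3/4.7 = 1.98 mA.
Check D1: its anode-to-cathode voltage is 5.8 − 9.3 = -3.5 V < 0.7 V, so it is off. The assumption is consistent.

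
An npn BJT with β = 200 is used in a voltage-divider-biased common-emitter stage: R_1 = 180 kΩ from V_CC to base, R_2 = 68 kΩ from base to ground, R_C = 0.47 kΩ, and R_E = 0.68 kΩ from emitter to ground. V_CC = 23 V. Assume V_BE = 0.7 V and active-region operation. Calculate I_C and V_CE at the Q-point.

I_C ≈ 6 mA, V_CE ≈ 16 V

Thevenize the base divider: V_Th = V_CC·R_2/(R_1+R_2) = 23×68/248 = 6.31 V, R_Th = R_1‖R_2 = 49.4 kΩ.
Base-emitter loop: V_Th = I_B·R_Th + V_BE + (β+1)I_B·R_E, so I_B = (6.31 − 0.7) / (49.4 + 201×0.68) = 0.0301 mA.
I_C = β·I_B = 200×0.0301 = 6.03 mA, and I_E = (β+1)I_B = 6.06 mA.
V_CE = V_CC − I_C·R_C − I_E·R_E = 23 − 6.03×0.47 − 6.06×0.68 = 16 V.
V_CE = 16 V > 0.2 V confirms active-region operation.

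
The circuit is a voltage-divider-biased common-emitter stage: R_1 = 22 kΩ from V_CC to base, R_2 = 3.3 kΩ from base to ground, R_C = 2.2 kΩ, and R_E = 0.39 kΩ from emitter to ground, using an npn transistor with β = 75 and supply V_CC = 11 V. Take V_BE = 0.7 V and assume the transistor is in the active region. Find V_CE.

V_CE ≈ 6.6 V

Thevenize the base divider: V_Th = V_CC·R_2/(R_1+R_2) = 11×3.3/25.3 = 1.43 V, R_Th = R_1‖R_2 = 2.87 kΩ.
Base-emitter loop: V_Th = I_B·R_Th + V_BE + (β+1)I_B·R_E, so I_B = (1.43 − 0.7) / (2.87 + 76×0.39) = 0.0226 mA.
I_C = β·I_B = 75×0.0226 = 1.7 mA, and I_E = (β+1)I_B = 1.72 mA.
V_CE = V_CC − I_C·R_C − I_E·R_E = 11 − 1.7×2.2 − 1.72×0.39 = 6.6 V.
V_CE = 6.6 V > 0.2 V confirms active-region operation.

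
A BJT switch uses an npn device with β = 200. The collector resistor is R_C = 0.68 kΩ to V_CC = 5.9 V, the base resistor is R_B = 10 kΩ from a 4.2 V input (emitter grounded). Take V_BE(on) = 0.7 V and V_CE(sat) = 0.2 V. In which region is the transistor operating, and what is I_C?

saturation; I_C ≈ 8.4 mA

Assume active: I_B = (4.2 − 0.7)/10 = 0.35 mA, giving I_C = β·I_B = 70 mA.
But then V_CE = 5.9 − 70×0.68 = -41.7 V < V_CE(sat) = 0.2 V — impossible in the active region.
So the transistor is saturated. With V_CE = 0.2 V, I_C = (V_CC − 0.2)/R_C = 5.7/0.68 = 8.38 mA.
Check: β·I_B = 70 mA > I_C = 8.38 mA, confirming saturation.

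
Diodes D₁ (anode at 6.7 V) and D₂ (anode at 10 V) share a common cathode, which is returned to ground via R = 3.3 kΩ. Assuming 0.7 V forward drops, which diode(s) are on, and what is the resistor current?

Assume both conduct. Then node N would need to be at both 6.7−0.7 = 6 V and 10−0.7 = 9.3 V, which is impossible.
Assume only D₂ conducts: V_N = 10 − 0.7 = 9.3 V, so I_R = 9.3/3.3 = 2.82 mA.
Check D₁: its anode-to-cathode voltage is 6.7 − 9.3 = -2.6 V < 0.7 V, so it is off. The assumption is consistent.

Only D₂ conducts; I_R ≈ 2.8 mA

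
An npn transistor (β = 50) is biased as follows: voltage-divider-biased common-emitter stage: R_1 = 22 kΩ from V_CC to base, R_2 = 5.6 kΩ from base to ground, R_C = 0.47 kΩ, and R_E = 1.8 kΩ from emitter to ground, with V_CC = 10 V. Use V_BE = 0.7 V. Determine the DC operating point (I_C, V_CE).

Thevenize the base divider: V_Th = V_CC·R_2/(R_1+R_2) = 10×5.6/27.6 = 2.03 V, R_Th = R_1‖R_2 = 4.46 kΩ.
Base-emitter loop: V_Th = I_B·R_Th + V_BE + (β+1)I_B·R_E, so I_B = (2.03 − 0.7) / (4.46 + 51×1.8) = 0.0138 mA.
I_C = β·I_B = 50×0.0138 = 0.69 mA, and I_E = (β+1)I_B = 0.704 mA.
V_CE = V_CC − I_C·R_C − I_E·R_E = 10 − 0.69×0.47 − 0.704×1.8 = 8.41 V.
V_CE = 8.41 V > 0.2 V confirms active-region operation.

I_C ≈ 0.69 mA, V_CE ≈ 8.4 V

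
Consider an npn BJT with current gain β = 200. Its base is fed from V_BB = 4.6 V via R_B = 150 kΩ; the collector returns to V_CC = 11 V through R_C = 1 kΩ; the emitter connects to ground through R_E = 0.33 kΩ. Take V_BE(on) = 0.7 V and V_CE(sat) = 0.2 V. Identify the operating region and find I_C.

Assume active. Base-emitter loop: I_B = (V_BB − V_BE)/(R_B + (β+1)R_E) = (4.6 − 0.7)/(150 + 201×0.33) = 0.018 mA.
I_C = β·I_B = 200×0.018 = 3.61 mA.
V_CE = V_CC − I_C·R_C − I_E·R_E = 11 − 3.61×1 − 3.62×0.33 = 6.2 V > V_CE(sat), so the active-region assumption holds.

active; I_C ≈ 3.6 mA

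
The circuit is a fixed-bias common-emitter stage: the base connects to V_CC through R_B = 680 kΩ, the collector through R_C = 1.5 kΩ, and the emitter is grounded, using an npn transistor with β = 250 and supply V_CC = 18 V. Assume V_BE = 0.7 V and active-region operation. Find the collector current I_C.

Base loop: V_CC = I_B·R_B + V_BE, so I_B = (18 − 0.7)/680 kΩ = 0.0254 mA.
In the active region I_C = β·I_B = 250 × 0.0254 = 6.36 mA.
Collector loop: V_CE = V_CC − I_C·R_C = 18 − 6.36×1.5 = 8.46 V.
Since V_CE = 8.46 V > V_CE(sat) ≈ 0.2 V, the transistor is in the active region as assumed.

I_C ≈ 6.4 mA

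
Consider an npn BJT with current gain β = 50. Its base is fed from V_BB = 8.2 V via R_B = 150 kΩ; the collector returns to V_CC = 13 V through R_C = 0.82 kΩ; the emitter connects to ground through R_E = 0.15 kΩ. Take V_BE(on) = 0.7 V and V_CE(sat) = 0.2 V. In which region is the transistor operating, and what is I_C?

active; I_C ≈ 2.4 mA

Assume active. Base-emitter loop: I_B = (V_BB − V_BE)/(R_B + (β+1)R_E) = (8.2 − 0.7)/(150 + 51×0.15) = 0.0476 mA.
I_C = β·I_B = 50×0.0476 = 2.38 mA.
V_CE = V_CC − I_C·R_C − I_E·R_E = 13 − 2.38×0.82 − 2.43×0.15 = 10.7 V > V_CE(sat), so the active-region assumption holds.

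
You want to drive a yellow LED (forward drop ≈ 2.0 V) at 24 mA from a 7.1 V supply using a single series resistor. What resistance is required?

The resistor drops V_S − V_D = 7.1 − 2.0 = 5.1 V at 24 mA.
R = 5.1 V / 24 mA = 0.212 kΩ.

R ≈ 0.21 kΩ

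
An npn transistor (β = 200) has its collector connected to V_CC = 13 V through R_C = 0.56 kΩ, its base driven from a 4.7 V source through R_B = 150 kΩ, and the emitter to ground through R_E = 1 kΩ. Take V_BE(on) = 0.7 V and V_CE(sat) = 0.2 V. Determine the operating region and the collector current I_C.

active; I_C ≈ 2.3 mA

Assume active. Base-emitter loop: I_B = (V_BB − V_BE)/(R_B + (β+1)R_E) = (4.7 − 0.7)/(150 + 201×1) = 0.0114 mA.
I_C = β·I_B = 200×0.0114 = 2.28 mA.
V_CE = V_CC − I_C·R_C − I_E·R_E = 13 − 2.28×0.56 − 2.29×1 = 9.43 V > V_CE(sat), so the active-region assumption holds.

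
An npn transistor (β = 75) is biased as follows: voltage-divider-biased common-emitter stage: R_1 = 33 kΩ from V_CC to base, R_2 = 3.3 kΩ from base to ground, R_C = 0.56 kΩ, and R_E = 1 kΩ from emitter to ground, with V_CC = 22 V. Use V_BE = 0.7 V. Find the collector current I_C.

I_C ≈ 1.2 mA

Thevenize the base divider: V_Th = V_CC·R_2/(R_1+R_2) = 22×3.3/36.3 = 2 V, R_Th = R_1‖R_2 = 3 kΩ.
Base-emitter loop: V_Th = I_B·R_Th + V_BE + (β+1)I_B·R_E, so I_B = (2 − 0.7) / (3 + 76×1) = 0.0165 mA.
I_C = β·I_B = 75×0.0165 = 1.23 mA, and I_E = (β+1)I_B = 1.25 mA.
V_CE = V_CC − I_C·R_C − I_E·R_E = 22 − 1.23×0.56 − 1.25×1 = 20.1 V.
V_CE = 20.1 V > 0.2 V confirms active-region operation.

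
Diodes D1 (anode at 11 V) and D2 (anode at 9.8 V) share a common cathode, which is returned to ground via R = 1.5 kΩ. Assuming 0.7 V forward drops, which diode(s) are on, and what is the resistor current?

Assume both conduct. Then node N would need to be at both 11−0.7 = 10.3 V and 9.8−0.7 = 9.1 V, which is impossible.
Assume only D1 conducts: V_N = 11 − 0.7 = 10.3 V, so I_R = 10.3/1.5 = 6.87 mA.
Check D2: its anode-to-cathode voltage is 9.8 − 10.3 = -0.5 V < 0.7 V, so it is off. The assumption is consistent.

Only D1 conducts; I_R ≈ 6.9 mA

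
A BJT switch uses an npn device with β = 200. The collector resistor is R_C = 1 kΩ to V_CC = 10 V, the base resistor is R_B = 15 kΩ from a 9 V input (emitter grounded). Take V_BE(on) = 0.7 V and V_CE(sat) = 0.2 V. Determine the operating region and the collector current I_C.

saturation; I_C ≈ 9.8 mA

Assume active: I_B = (9 − 0.7)/15 = 0.553 mA, giving I_C = β·I_B = 111 mA.
But then V_CE = 10 − 111×1 = -101 V < V_CE(sat) = 0.2 V — impossible in the active region.
So the transistor is saturated. With V_CE = 0.2 V, I_C = (V_CC − 0.2)/R_C = 9.8/1 = 9.8 mA.
Check: β·I_B = 111 mA > I_C = 9.8 mA, confirming saturation.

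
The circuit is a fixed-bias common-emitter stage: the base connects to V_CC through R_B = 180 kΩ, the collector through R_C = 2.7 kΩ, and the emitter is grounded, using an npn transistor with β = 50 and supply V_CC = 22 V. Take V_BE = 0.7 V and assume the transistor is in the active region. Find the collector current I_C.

Base loop: V_CC = I_B·R_B + V_BE, so I_B = (22 − 0.7)/180 kΩ = 0.118 mA.
In the active region I_C = β·I_B = 50 × 0.118 = 5.92 mA.
Collector loop: V_CE = V_CC − I_C·R_C = 22 − 5.92×2.7 = 6.02 V.
Since V_CE = 6.02 V > V_CE(sat) ≈ 0.2 V, the transistor is in the active region as assumed.

I_C ≈ 5.9 mA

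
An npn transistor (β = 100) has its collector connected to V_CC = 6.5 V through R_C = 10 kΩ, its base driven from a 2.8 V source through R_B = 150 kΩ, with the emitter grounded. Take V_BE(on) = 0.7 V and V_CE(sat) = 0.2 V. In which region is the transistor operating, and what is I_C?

saturation; I_C ≈ 0.63 mA

Assume active: I_B = (2.8 − 0.7)/150 = 0.014 mA, giving I_C = β·I_B = 1.4 mA.
But then V_CE = 6.5 − 1.4×10 = -7.5 V < V_CE(sat) = 0.2 V — impossible in the active region.
So the transistor is saturated. With V_CE = 0.2 V, I_C = (V_CC − 0.2)/R_C = 6.3/10 = 0.63 mA.
Check: β·I_B = 1.4 mA > I_C = 0.63 mA, confirming saturation.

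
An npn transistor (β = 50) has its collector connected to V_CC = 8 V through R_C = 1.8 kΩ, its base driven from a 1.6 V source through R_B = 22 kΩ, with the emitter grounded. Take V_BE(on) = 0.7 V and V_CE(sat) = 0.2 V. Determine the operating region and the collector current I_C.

active; I_C ≈ 2 mA

Assume active. Base-emitter loop: I_B = (V_BB − V_BE)/R_B = (1.6 − 0.7)/22 = 0.0409 mA.
I_C = β·I_B = 50×0.0409 = 2.05 mA.
V_CE = V_CC − I_C·R_C = 8 − 2.05×1.8 = 4.32 V > V_CE(sat), so the active-region assumption holds.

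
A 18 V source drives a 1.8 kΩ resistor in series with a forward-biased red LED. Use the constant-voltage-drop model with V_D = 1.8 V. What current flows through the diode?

KVL around the loop: 18 = V_D + I·R = 1.8 + I × 1.8 kΩ.
So I = (18 − 1.8) / 1.8 kΩ = 16.2 / 1.8 = 9 mA.

I ≈ 9 mA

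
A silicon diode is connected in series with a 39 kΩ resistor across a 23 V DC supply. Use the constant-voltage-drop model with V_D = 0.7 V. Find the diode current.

I ≈ 0.57 mA

KVL around the loop: 23 = V_D + I·R = 0.7 + I × 39 kΩ.
So I = (23 − 0.7) / 39 kΩ = 22.3 / 39 = 0.572 mA.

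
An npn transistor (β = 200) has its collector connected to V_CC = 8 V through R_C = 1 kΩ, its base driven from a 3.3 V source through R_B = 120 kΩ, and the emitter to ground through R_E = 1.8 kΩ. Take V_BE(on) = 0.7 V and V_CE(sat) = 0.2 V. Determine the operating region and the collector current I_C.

active; I_C ≈ 1.1 mA

Assume active. Base-emitter loop: I_B = (V_BB − V_BE)/(R_B + (β+1)R_E) = (3.3 − 0.7)/(120 + 201×1.8) = 0.0054 mA.
I_C = β·I_B = 200×0.0054 = 1.08 mA.
V_CE = V_CC − I_C·R_C − I_E·R_E = 8 − 1.08×1 − 1.08×1.8 = 4.97 V > V_CE(sat), so the active-region assumption holds.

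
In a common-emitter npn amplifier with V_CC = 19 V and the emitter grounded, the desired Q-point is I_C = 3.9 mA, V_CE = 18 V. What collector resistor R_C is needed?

Collector loop: V_CC = I_C·R_C + V_CE.
R_C = (V_CC − V_CE)/I_C = (19 − 18)/3.9 = 0.256 kΩ.

R_C ≈ 0.26 kΩ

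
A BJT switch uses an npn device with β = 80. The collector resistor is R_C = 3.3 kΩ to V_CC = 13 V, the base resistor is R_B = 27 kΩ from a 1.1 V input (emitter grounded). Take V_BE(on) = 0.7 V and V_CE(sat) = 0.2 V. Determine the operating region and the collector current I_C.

active; I_C ≈ 1.2 mA

Assume active. Base-emitter loop: I_B = (V_BB − V_BE)/R_B = (1.1 − 0.7)/27 = 0.0148 mA.
I_C = β·I_B = 80×0.0148 = 1.19 mA.
V_CE = V_CC − I_C·R_C = 13 − 1.19×3.3 = 9.09 V > V_CE(sat), so the active-region assumption holds.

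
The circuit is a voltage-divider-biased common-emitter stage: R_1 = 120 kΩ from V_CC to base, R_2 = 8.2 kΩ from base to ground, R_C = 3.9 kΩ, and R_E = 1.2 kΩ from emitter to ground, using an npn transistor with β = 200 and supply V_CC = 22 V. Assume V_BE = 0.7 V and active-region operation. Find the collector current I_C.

Thevenize the base divider: V_Th = V_CC·R_2/(R_1+R_2) = 22×8.2/128 = 1.41 V, R_Th = R_1‖R_2 = 7.68 kΩ.
Base-emitter loop: V_Th = I_B·R_Th + V_BE + (β+1)I_B·R_E, so I_B = (1.41 − 0.7) / (7.68 + 201×1.2) = 0.00284 mA.
I_C = β·I_B = 200×0.00284 = 0.568 mA, and I_E = (β+1)I_B = 0.571 mA.
V_CE = V_CC − I_C·R_C − I_E·R_E = 22 − 0.568×3.9 − 0.571×1.2 = 19.1 V.
V_CE = 19.1 V > 0.2 V confirms active-region operation.

I_C ≈ 0.57 mA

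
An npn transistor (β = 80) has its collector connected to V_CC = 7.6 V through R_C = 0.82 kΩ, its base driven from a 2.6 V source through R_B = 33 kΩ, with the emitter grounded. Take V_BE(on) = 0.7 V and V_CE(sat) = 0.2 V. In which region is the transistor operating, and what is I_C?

active; I_C ≈ 4.6 mA

Assume active. Base-emitter loop: I_B = (V_BB − V_BE)/R_B = (2.6 − 0.7)/33 = 0.0576 mA.
I_C = β·I_B = 80×0.0576 = 4.61 mA.
V_CE = V_CC − I_C·R_C = 7.6 − 4.61×0.82 = 3.82 V > V_CE(sat), so the active-region assumption holds.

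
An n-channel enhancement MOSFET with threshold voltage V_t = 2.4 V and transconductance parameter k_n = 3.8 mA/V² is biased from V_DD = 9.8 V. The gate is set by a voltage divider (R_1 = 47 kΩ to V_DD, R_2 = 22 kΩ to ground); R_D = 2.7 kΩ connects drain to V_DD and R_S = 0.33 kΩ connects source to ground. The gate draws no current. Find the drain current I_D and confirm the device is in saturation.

I_D ≈ 0.56 mA

V_G = V_DD·R_2/(R_1+R_2) = 9.8×22/69 = 3.12 V.
Assume saturation: I_D = (k_n/2)(V_GS − V_t)² with V_GS = V_G − I_D·R_S = 3.12 − 0.33·I_D.
Substituting gives 0.207·I_D² − 1.91·I_D + 0.998 = 0, with roots I_D = 0.556 or 8.67 mA.
The root I_D = 8.67 mA gives V_GS = 0.264 V ≤ V_t, so take I_D = 0.556 mA.
Then V_GS = 2.94 V and V_DS = V_DD − I_D(R_D+R_S) = 9.8 − 0.556×3.03 = 8.11 V.
Saturation requires V_DS ≥ V_GS − V_t = 0.541 V; 8.11 ≥ 0.541 ✓.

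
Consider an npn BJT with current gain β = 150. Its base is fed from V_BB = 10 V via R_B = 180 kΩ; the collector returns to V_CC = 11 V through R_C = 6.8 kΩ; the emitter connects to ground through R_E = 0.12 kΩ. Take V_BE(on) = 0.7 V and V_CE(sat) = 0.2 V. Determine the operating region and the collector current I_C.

saturation; I_C ≈ 1.6 mA

Assume active: I_B = (10 − 0.7)/(180 + 151×0.12) = 0.0469 mA, I_C = β·I_B = 7.04 mA.
Then V_CE = 11 − 7.04×6.8 − 7.09×0.12 = -37.7 V < 0.2 V — the active assumption fails.
Re-solve with V_CE = 0.2 V. KCL at the emitter: V_E/R_E = (V_BB−0.7−V_E)/R_B + (V_CC−0.2−V_E)/R_C, giving V_E = 0.193 V.
I_C = (V_CC − 0.2 − V_E)/R_C = (10.8 − 0.193)/6.8 = 1.56 mA.
Check: I_B = (9.3 − 0.193)/180 = 0.0506 mA, and β·I_B = 7.59 mA > I_C, confirming saturation.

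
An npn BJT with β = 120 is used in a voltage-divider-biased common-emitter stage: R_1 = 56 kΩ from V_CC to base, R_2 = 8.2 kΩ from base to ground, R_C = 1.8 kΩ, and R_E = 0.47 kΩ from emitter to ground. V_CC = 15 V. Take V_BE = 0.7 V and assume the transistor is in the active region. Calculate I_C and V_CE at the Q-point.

I_C ≈ 2.3 mA, V_CE ≈ 9.8 V

Thevenize the base divider: V_Th = V_CC·R_2/(R_1+R_2) = 15×8.2/64.2 = 1.92 V, R_Th = R_1‖R_2 = 7.15 kΩ.
Base-emitter loop: V_Th = I_B·R_Th + V_BE + (β+1)I_B·R_E, so I_B = (1.92 − 0.7) / (7.15 + 121×0.47) = 0.019 mA.
I_C = β·I_B = 120×0.019 = 2.28 mA, and I_E = (β+1)I_B = 2.3 mA.
V_CE = V_CC − I_C·R_C − I_E·R_E = 15 − 2.28×1.8 − 2.3×0.47 = 9.82 V.
V_CE = 9.82 V > 0.2 V confirms active-region operation.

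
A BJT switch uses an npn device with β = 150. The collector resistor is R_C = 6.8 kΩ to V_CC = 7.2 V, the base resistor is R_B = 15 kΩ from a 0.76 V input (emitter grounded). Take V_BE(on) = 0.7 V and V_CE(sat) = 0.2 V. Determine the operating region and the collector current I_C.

Assume active. Base-emitter loop: I_B = (V_BB − V_BE)/R_B = (0.76 − 0.7)/15 = 0.004 mA.
I_C = β·I_B = 150×0.004 = 0.6 mA.
V_CE = V_CC − I_C·R_C = 7.2 − 0.6×6.8 = 3.12 V > V_CE(sat), so the active-region assumption holds.

active; I_C ≈ 0.6 mA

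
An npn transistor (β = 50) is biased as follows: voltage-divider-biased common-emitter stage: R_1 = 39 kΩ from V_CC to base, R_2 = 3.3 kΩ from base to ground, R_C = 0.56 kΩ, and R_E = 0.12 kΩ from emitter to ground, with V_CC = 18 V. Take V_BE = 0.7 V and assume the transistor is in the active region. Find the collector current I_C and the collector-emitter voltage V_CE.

I_C ≈ 3.8 mA, V_CE ≈ 15 V

Thevenize the base divider: V_Th = V_CC·R_2/(R_1+R_2) = 18×3.3/42.3 = 1.4 V, R_Th = R_1‖R_2 = 3.04 kΩ.
Base-emitter loop: V_Th = I_B·R_Th + V_BE + (β+1)I_B·R_E, so I_B = (1.4 − 0.7) / (3.04 + 51×0.12) = 0.0769 mA.
I_C = β·I_B = 50×0.0769 = 3.84 mA, and I_E = (β+1)I_B = 3.92 mA.
V_CE = V_CC − I_C·R_C − I_E·R_E = 18 − 3.84×0.56 − 3.92×0.12 = 15.4 V.
V_CE = 15.4 V > 0.2 V confirms active-region operation.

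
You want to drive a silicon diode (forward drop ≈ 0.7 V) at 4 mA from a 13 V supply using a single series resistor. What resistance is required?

The resistor drops V_S − V_D = 13 − 0.7 = 12.3 V at 4 mA.
R = 12.3 V / 4 mA = 3.08 kΩ.

R ≈ 3.1 kΩ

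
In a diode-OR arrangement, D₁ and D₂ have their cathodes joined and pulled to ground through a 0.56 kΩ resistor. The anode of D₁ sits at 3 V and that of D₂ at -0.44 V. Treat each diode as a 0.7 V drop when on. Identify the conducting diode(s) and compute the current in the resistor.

Only D₁ conducts; I_R ≈ 4.1 mA

Assume both conduct. Then node N would need to be at both 3−0.7 = 2.3 V and -0.44−0.7 = -1.14 V, which is impossible.
Assume only D₁ conducts: V_N = 3 − 0.7 = 2.3 V, so I_R = 2.3/0.56 = 4.11 mA.
Check D₂: its anode-to-cathode voltage is -0.44 − 2.3 = -2.74 V < 0.7 V, so it is off. The assumption is consistent.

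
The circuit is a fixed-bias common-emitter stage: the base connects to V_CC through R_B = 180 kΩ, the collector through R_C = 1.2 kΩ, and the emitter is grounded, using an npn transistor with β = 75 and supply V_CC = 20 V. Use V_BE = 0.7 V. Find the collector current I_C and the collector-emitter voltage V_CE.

Base loop: V_CC = I_B·R_B + V_BE, so I_B = (20 − 0.7)/180 kΩ = 0.107 mA.
In the active region I_C = β·I_B = 75 × 0.107 = 8.04 mA.
Collector loop: V_CE = V_CC − I_C·R_C = 20 − 8.04×1.2 = 10.3 V.
Since V_CE = 10.3 V > V_CE(sat) ≈ 0.2 V, the transistor is in the active region as assumed.

I_C ≈ 8 mA, V_CE ≈ 10 V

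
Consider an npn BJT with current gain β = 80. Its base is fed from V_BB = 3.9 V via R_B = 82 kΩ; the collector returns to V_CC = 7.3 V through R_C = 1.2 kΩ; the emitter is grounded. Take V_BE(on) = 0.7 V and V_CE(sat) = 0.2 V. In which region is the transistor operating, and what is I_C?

Assume active. Base-emitter loop: I_B = (V_BB − V_BE)/R_B = (3.9 − 0.7)/82 = 0.039 mA.
I_C = β·I_B = 80×0.039 = 3.12 mA.
V_CE = V_CC − I_C·R_C = 7.3 − 3.12×1.2 = 3.55 V > V_CE(sat), so the active-region assumption holds.

active; I_C ≈ 3.1 mA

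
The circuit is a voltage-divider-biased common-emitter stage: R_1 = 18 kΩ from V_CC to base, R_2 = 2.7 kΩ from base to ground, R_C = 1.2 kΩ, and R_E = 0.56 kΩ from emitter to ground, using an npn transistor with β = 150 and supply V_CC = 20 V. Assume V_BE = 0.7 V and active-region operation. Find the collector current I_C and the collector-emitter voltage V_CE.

Thevenize the base divider: V_Th = V_CC·R_2/(R_1+R_2) = 20×2.7/20.7 = 2.61 V, R_Th = R_1‖R_2 = 2.35 kΩ.
Base-emitter loop: V_Th = I_B·R_Th + V_BE + (β+1)I_B·R_E, so I_B = (2.61 − 0.7) / (2.35 + 151×0.56) = 0.022 mA.
I_C = β·I_B = 150×0.022 = 3.29 mA, and I_E = (β+1)I_B = 3.32 mA.
V_CE = V_CC − I_C·R_C − I_E·R_E = 20 − 3.29×1.2 − 3.32×0.56 = 14.2 V.
V_CE = 14.2 V > 0.2 V confirms active-region operation.

I_C ≈ 3.3 mA, V_CE ≈ 14 V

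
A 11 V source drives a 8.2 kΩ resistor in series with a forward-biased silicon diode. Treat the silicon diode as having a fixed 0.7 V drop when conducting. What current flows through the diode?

KVL around the loop: 11 = V_D + I·R = 0.7 + I × 8.2 kΩ.
So I = (11 − 0.7) / 8.2 kΩ = 10.3 / 8.2 = 1.26 mA.

I ≈ 1.3 mA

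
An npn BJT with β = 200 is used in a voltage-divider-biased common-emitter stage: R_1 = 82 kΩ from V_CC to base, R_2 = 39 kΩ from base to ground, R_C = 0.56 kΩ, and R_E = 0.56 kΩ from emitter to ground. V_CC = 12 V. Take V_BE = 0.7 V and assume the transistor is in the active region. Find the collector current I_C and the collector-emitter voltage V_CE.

I_C ≈ 4.6 mA, V_CE ≈ 6.9 V

Thevenize the base divider: V_Th = V_CC·R_2/(R_1+R_2) = 12×39/121 = 3.87 V, R_Th = R_1‖R_2 = 26.4 kΩ.
Base-emitter loop: V_Th = I_B·R_Th + V_BE + (β+1)I_B·R_E, so I_B = (3.87 − 0.7) / (26.4 + 201×0.56) = 0.0228 mA.
I_C = β·I_B = 200×0.0228 = 4.56 mA, and I_E = (β+1)I_B = 4.58 mA.
V_CE = V_CC − I_C·R_C − I_E·R_E = 12 − 4.56×0.56 − 4.58×0.56 = 6.88 V.
V_CE = 6.88 V > 0.2 V confirms active-region operation.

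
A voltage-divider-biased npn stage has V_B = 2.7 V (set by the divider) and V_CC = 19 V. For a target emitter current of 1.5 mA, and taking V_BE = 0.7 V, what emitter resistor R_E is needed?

R_E ≈ 1.3 kΩ

V_E = V_B − V_BE = 2.7 − 0.7 = 2 V.
R_E = V_E / I_E = 2 / 1.5 = 1.33 kΩ.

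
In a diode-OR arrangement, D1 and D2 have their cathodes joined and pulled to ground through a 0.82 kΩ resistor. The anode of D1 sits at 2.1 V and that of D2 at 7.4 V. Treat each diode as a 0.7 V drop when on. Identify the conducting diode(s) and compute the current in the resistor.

Only D2 conducts; I_R ≈ 8.2 mA

Assume both conduct. Then node N would need to be at both 2.1−0.7 = 1.4 V and 7.4−0.7 = 6.7 V, which is impossible.
Assume only D2 conducts: V_N = 7.4 − 0.7 = 6.7 V, so I_R = 6.7/0.82 = 8.17 mA.
Check D1: its anode-to-cathode voltage is 2.1 − 6.7 = -4.6 V < 0.7 V, so it is off. The assumption is consistent.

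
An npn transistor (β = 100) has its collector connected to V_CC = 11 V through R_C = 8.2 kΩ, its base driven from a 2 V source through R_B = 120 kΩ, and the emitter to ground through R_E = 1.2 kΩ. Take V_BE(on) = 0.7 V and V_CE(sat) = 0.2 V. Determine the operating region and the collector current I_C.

Assume active. Base-emitter loop: I_B = (V_BB − V_BE)/(R_B + (β+1)R_E) = (2 − 0.7)/(120 + 101×1.2) = 0.00539 mA.
I_C = β·I_B = 100×0.00539 = 0.539 mA.
V_CE = V_CC − I_C·R_C − I_E·R_E = 11 − 0.539×8.2 − 0.544×1.2 = 5.93 V > V_CE(sat), so the active-region assumption holds.

active; I_C ≈ 0.54 mA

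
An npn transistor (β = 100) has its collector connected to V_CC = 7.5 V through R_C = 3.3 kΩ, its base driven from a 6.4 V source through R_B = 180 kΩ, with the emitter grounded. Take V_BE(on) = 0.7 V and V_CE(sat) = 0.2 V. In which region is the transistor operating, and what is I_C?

saturation; I_C ≈ 2.2 mA

Assume active: I_B = (6.4 − 0.7)/180 = 0.0317 mA, giving I_C = β·I_B = 3.17 mA.
But then V_CE = 7.5 − 3.17×3.3 = -2.95 V < V_CE(sat) = 0.2 V — impossible in the active region.
So the transistor is saturated. With V_CE = 0.2 V, I_C = (V_CC − 0.2)/R_C = 7.3/3.3 = 2.21 mA.
Check: β·I_B = 3.17 mA > I_C = 2.21 mA, confirming saturation.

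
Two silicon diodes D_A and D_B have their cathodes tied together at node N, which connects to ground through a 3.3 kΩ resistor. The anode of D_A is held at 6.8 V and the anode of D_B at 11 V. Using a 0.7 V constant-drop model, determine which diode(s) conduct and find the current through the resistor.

Assume both conduct. Then node N would need to be at both 6.8−0.7 = 6.1 V and 11−0.7 = 10.3 V, which is impossible.
Assume only D_B conducts: V_N = 11 − 0.7 = 10.3 V, so I_R = 10.3/3.3 = 3.12 mA.
Check D_A: its anode-to-cathode voltage is 6.8 − 10.3 = -3.5 V < 0.7 V, so it is off. The assumption is consistent.

Only D_B conducts; I_R ≈ 3.1 mA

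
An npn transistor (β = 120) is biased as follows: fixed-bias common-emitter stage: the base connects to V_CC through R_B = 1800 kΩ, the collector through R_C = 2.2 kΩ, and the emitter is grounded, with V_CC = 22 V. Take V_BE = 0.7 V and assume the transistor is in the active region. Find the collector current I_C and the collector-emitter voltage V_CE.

Base loop: V_CC = I_B·R_B + V_BE, so I_B = (22 − 0.7)/1800 kΩ = 0.0118 mA.
In the active region I_C = β·I_B = 120 × 0.0118 = 1.42 mA.
Collector loop: V_CE = V_CC − I_C·R_C = 22 − 1.42×2.2 = 18.9 V.
Since V_CE = 18.9 V > V_CE(sat) ≈ 0.2 V, the transistor is in the active region as assumed.

I_C ≈ 1.4 mA, V_CE ≈ 19 V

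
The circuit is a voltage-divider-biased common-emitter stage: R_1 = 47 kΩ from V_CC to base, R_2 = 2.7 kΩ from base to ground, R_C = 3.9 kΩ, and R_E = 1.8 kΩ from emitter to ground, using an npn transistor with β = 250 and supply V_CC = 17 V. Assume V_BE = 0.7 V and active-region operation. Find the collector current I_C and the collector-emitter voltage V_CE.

I_C ≈ 0.12 mA, V_CE ≈ 16 V

Thevenize the base divider: V_Th = V_CC·R_2/(R_1+R_2) = 17×2.7/49.7 = 0.924 V, R_Th = R_1‖R_2 = 2.55 kΩ.
Base-emitter loop: V_Th = I_B·R_Th + V_BE + (β+1)I_B·R_E, so I_B = (0.924 − 0.7) / (2.55 + 251×1.8) = 0.000492 mA.
I_C = β·I_B = 250×0.000492 = 0.123 mA, and I_E = (β+1)I_B = 0.123 mA.
V_CE = V_CC − I_C·R_C − I_E·R_E = 17 − 0.123×3.9 − 0.123×1.8 = 16.3 V.
V_CE = 16.3 V > 0.2 V confirms active-region operation.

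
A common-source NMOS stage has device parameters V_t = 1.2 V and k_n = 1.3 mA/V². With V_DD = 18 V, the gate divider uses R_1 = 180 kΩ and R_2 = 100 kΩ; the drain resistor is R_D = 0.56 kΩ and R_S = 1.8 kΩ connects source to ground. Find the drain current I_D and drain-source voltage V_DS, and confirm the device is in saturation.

I_D ≈ 1.9 mA, V_DS ≈ 13 V

V_G = V_DD·R_2/(R_1+R_2) = 18×100/280 = 6.43 V.
Assume saturation: I_D = (k_n/2)(V_GS − V_t)² with V_GS = V_G − I_D·R_S = 6.43 − 1.8·I_D.
Substituting gives 2.11·I_D² − 13.2·I_D + 17.8 = 0, with roots I_D = 1.94 or 4.34 mA.
The root I_D = 4.34 mA gives V_GS = -1.38 V ≤ V_t, so take I_D = 1.94 mA.
Then V_GS = 2.93 V and V_DS = V_DD − I_D(R_D+R_S) = 18 − 1.94×2.36 = 13.4 V.
Saturation requires V_DS ≥ V_GS − V_t = 1.73 V; 13.4 ≥ 1.73 ✓.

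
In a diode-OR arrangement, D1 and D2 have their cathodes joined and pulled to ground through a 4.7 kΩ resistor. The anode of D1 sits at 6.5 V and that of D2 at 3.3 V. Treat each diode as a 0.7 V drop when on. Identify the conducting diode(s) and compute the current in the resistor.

Only D1 conducts; I_R ≈ 1.2 mA

Assume both conduct. Then node N would need to be at both 6.5−0.7 = 5.8 V and 3.3−0.7 = 2.6 V, which is impossible.
Assume only D1 conducts: V_N = 6.5 − 0.7 = 5.8 V, so I_R = 5.8/4.7 = 1.23 mA.
Check D2: its anode-to-cathode voltage is 3.3 − 5.8 = -2.5 V < 0.7 V, so it is off. The assumption is consistent.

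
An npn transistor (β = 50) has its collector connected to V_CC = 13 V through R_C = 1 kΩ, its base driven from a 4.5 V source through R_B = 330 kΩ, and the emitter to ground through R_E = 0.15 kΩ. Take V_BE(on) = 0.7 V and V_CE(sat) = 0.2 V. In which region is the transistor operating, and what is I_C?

active; I_C ≈ 0.56 mA

Assume active. Base-emitter loop: I_B = (V_BB − V_BE)/(R_B + (β+1)R_E) = (4.5 − 0.7)/(330 + 51×0.15) = 0.0113 mA.
I_C = β·I_B = 50×0.0113 = 0.563 mA.
V_CE = V_CC − I_C·R_C − I_E·R_E = 13 − 0.563×1 − 0.574×0.15 = 12.4 V > V_CE(sat), so the active-region assumption holds.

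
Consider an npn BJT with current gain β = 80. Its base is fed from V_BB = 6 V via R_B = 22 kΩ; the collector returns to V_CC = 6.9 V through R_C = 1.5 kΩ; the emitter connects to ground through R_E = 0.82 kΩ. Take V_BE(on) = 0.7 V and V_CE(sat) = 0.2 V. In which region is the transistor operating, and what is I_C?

saturation; I_C ≈ 2.8 mA

Assume active: I_B = (6 − 0.7)/(22 + 81×0.82) = 0.0599 mA, I_C = β·I_B = 4.8 mA.
Then V_CE = 6.9 − 4.8×1.5 − 4.86×0.82 = -4.27 V < 0.2 V — the active assumption fails.
Re-solve with V_CE = 0.2 V. KCL at the emitter: V_E/R_E = (V_BB−0.7−V_E)/R_B + (V_CC−0.2−V_E)/R_C, giving V_E = 2.44 V.
I_C = (V_CC − 0.2 − V_E)/R_C = (6.7 − 2.44)/1.5 = 2.84 mA.
Check: I_B = (5.3 − 2.44)/22 = 0.13 mA, and β·I_B = 10.4 mA > I_C, confirming saturation.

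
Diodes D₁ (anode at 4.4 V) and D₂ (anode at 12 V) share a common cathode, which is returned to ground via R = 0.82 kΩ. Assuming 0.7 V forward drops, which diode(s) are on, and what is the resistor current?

Only D₂ conducts; I_R ≈ 14 mA

Assume both conduct. Then node N would need to be at both 4.4−0.7 = 3.7 V and 12−0.7 = 11.3 V, which is impossible.
Assume only D₂ conducts: V_N = 12 − 0.7 = 11.3 V, so I_R = 11.3/0.82 = 13.8 mA.
Check D₁: its anode-to-cathode voltage is 4.4 − 11.3 = -6.9 V < 0.7 V, so it is off. The assumption is consistent.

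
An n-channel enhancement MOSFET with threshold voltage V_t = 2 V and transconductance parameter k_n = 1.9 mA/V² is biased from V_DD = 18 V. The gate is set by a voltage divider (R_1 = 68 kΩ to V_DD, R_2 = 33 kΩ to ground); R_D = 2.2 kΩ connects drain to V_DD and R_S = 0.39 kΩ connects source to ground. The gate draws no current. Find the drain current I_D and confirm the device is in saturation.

V_G = V_DD·R_2/(R_1+R_2) = 18×33/101 = 5.88 V.
Assume saturation: I_D = (k_n/2)(V_GS − V_t)² with V_GS = V_G − I_D·R_S = 5.88 − 0.39·I_D.
Substituting gives 0.144·I_D² − 3.88·I_D + 14.3 = 0, with roots I_D = 4.42 or 22.4 mA.
The root I_D = 22.4 mA gives V_GS = -2.86 V ≤ V_t, so take I_D = 4.42 mA.
Then V_GS = 4.16 V and V_DS = V_DD − I_D(R_D+R_S) = 18 − 4.42×2.59 = 6.55 V.
Saturation requires V_DS ≥ V_GS − V_t = 2.16 V; 6.55 ≥ 2.16 ✓.

I_D ≈ 4.4 mA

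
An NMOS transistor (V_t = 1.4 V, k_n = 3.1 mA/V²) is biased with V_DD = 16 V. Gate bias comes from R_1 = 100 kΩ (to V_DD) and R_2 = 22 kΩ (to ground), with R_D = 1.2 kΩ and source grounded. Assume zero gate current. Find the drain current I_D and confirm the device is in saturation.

V_G = V_DD·R_2/(R_1+R_2) = 16×22/122 = 2.89 V. With the source grounded, V_GS = V_G = 2.89 V.
Assume saturation: I_D = (k_n/2)(V_GS − V_t)² = (3.1/2)×(2.89 − 1.4)² = 1.55×1.49² = 3.42 mA.
V_DS = V_DD − I_D·R_D = 16 − 3.42×1.2 = 11.9 V.
Saturation requires V_DS ≥ V_GS − V_t = 1.49 V; 11.9 ≥ 1.49 ✓.

I_D ≈ 3.4 mA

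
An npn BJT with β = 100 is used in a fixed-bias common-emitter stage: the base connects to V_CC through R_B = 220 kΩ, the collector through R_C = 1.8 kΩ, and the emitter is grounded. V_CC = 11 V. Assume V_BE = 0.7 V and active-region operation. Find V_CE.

Base loop: V_CC = I_B·R_B + V_BE, so I_B = (11 − 0.7)/220 kΩ = 0.0468 mA.
In the active region I_C = β·I_B = 100 × 0.0468 = 4.68 mA.
Collector loop: V_CE = V_CC − I_C·R_C = 11 − 4.68×1.8 = 2.57 V.
Since V_CE = 2.57 V > V_CE(sat) ≈ 0.2 V, the transistor is in the active region as assumed.

V_CE ≈ 2.6 V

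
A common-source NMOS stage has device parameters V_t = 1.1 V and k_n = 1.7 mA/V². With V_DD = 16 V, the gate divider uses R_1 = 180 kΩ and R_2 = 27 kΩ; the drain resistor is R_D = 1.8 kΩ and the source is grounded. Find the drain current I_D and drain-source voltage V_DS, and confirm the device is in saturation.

V_G = V_DD·R_2/(R_1+R_2) = 16×27/207 = 2.09 V. With the source grounded, V_GS = V_G = 2.09 V.
Assume saturation: I_D = (k_n/2)(V_GS − V_t)² = (1.7/2)×(2.09 − 1.1)² = 0.85×0.987² = 0.828 mA.
V_DS = V_DD − I_D·R_D = 16 − 0.828×1.8 = 14.5 V.
Saturation requires V_DS ≥ V_GS − V_t = 0.987 V; 14.5 ≥ 0.987 ✓.

I_D ≈ 0.83 mA, V_DS ≈ 15 V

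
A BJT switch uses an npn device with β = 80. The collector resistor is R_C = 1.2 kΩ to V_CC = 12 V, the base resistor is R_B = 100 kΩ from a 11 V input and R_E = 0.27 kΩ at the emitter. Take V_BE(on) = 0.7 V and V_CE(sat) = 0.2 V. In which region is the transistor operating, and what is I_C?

active; I_C ≈ 6.8 mA

Assume active. Base-emitter loop: I_B = (V_BB − V_BE)/(R_B + (β+1)R_E) = (11 − 0.7)/(100 + 81×0.27) = 0.0845 mA.
I_C = β·I_B = 80×0.0845 = 6.76 mA.
V_CE = V_CC − I_C·R_C − I_E·R_E = 12 − 6.76×1.2 − 6.85×0.27 = 2.04 V > V_CE(sat), so the active-region assumption holds.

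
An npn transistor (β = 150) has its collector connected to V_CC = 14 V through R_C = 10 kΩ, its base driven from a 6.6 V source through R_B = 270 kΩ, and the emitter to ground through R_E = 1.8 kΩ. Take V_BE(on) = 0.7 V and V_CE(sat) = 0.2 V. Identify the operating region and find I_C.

Assume active: I_B = (6.6 − 0.7)/(270 + 151×1.8) = 0.0109 mA, I_C = β·I_B = 1.63 mA.
Then V_CE = 14 − 1.63×10 − 1.64×1.8 = -5.29 V < 0.2 V — the active assumption fails.
Re-solve with V_CE = 0.2 V. KCL at the emitter: V_E/R_E = (V_BB−0.7−V_E)/R_B + (V_CC−0.2−V_E)/R_C, giving V_E = 2.13 V.
I_C = (V_CC − 0.2 − V_E)/R_C = (13.8 − 2.13)/10 = 1.17 mA.
Check: I_B = (5.9 − 2.13)/270 = 0.014 mA, and β·I_B = 2.1 mA > I_C, confirming saturation.

saturation; I_C ≈ 1.2 mA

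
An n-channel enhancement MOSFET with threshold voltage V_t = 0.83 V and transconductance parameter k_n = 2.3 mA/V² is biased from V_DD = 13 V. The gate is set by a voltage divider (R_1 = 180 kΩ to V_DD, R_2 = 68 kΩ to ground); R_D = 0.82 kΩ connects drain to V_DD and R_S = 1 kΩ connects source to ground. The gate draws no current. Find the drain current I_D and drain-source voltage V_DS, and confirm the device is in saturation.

I_D ≈ 1.6 mA, V_DS ≈ 10 V

V_G = V_DD·R_2/(R_1+R_2) = 13×68/248 = 3.56 V.
Assume saturation: I_D = (k_n/2)(V_GS − V_t)² with V_GS = V_G − I_D·R_S = 3.56 − 1·I_D.
Substituting gives 1.15·I_D² − 7.29·I_D + 8.6 = 0, with roots I_D = 1.57 or 4.77 mA.
The root I_D = 4.77 mA gives V_GS = -1.21 V ≤ V_t, so take I_D = 1.57 mA.
Then V_GS = 2 V and V_DS = V_DD − I_D(R_D+R_S) = 13 − 1.57×1.82 = 10.1 V.
Saturation requires V_DS ≥ V_GS − V_t = 1.17 V; 10.1 ≥ 1.17 ✓.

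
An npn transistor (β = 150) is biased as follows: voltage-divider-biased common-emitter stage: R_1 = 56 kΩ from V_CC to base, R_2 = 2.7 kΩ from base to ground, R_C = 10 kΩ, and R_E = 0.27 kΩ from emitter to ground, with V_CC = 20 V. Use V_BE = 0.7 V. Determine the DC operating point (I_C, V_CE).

I_C ≈ 0.76 mA, V_CE ≈ 12 V

Thevenize the base divider: V_Th = V_CC·R_2/(R_1+R_2) = 20×2.7/58.7 = 0.92 V, R_Th = R_1‖R_2 = 2.58 kΩ.
Base-emitter loop: V_Th = I_B·R_Th + V_BE + (β+1)I_B·R_E, so I_B = (0.92 − 0.7) / (2.58 + 151×0.27) = 0.00507 mA.
I_C = β·I_B = 150×0.00507 = 0.761 mA, and I_E = (β+1)I_B = 0.766 mA.
V_CE = V_CC − I_C·R_C − I_E·R_E = 20 − 0.761×10 − 0.766×0.27 = 12.2 V.
V_CE = 12.2 V > 0.2 V confirms active-region operation.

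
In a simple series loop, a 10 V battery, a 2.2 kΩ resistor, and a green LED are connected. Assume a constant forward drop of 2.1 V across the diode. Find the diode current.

KVL around the loop: 10 = V_D + I·R = 2.1 + I × 2.2 kΩ.
So I = (10 − 2.1) / 2.2 kΩ = 7.9 / 2.2 = 3.59 mA.

I ≈ 3.6 mA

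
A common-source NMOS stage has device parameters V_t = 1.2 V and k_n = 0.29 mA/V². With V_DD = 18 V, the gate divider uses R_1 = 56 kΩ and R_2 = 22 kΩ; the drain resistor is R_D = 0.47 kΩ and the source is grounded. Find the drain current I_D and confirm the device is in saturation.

I_D ≈ 2.2 mA

V_G = V_DD·R_2/(R_1+R_2) = 18×22/78 = 5.08 V. With the source grounded, V_GS = V_G = 5.08 V.
Assume saturation: I_D = (k_n/2)(V_GS − V_t)² = (0.29/2)×(5.08 − 1.2)² = 0.145×3.88² = 2.18 mA.
V_DS = V_DD − I_D·R_D = 18 − 2.18×0.47 = 17 V.
Saturation requires V_DS ≥ V_GS − V_t = 3.88 V; 17 ≥ 3.88 ✓.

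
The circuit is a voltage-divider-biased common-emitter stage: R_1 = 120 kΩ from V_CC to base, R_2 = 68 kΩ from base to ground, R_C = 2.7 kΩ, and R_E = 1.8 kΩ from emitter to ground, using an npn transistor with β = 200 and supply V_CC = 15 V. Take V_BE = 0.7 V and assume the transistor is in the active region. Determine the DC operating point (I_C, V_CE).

I_C ≈ 2.3 mA, V_CE ≈ 4.5 V

Thevenize the base divider: V_Th = V_CC·R_2/(R_1+R_2) = 15×68/188 = 5.43 V, R_Th = R_1‖R_2 = 43.4 kΩ.
Base-emitter loop: V_Th = I_B·R_Th + V_BE + (β+1)I_B·R_E, so I_B = (5.43 − 0.7) / (43.4 + 201×1.8) = 0.0117 mA.
I_C = β·I_B = 200×0.0117 = 2.33 mA, and I_E = (β+1)I_B = 2.34 mA.
V_CE = V_CC − I_C·R_C − I_E·R_E = 15 − 2.33×2.7 − 2.34×1.8 = 4.48 V.
V_CE = 4.48 V > 0.2 V confirms active-region operation.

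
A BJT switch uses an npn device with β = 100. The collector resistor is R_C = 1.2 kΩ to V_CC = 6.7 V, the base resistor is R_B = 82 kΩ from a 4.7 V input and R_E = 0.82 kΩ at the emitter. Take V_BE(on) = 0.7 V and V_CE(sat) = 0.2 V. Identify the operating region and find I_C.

active; I_C ≈ 2.4 mA

Assume active. Base-emitter loop: I_B = (V_BB − V_BE)/(R_B + (β+1)R_E) = (4.7 − 0.7)/(82 + 101×0.82) = 0.0243 mA.
I_C = β·I_B = 100×0.0243 = 2.43 mA.
V_CE = V_CC − I_C·R_C − I_E·R_E = 6.7 − 2.43×1.2 − 2.45×0.82 = 1.78 V > V_CE(sat), so the active-region assumption holds.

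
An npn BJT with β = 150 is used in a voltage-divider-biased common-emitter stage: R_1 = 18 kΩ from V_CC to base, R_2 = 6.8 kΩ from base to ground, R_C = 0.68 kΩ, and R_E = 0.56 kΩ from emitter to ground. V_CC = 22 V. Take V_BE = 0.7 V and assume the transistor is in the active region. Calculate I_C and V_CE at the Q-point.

I_C ≈ 8.9 mA, V_CE ≈ 11 V

Thevenize the base divider: V_Th = V_CC·R_2/(R_1+R_2) = 22×6.8/24.8 = 6.03 V, R_Th = R_1‖R_2 = 4.94 kΩ.
Base-emitter loop: V_Th = I_B·R_Th + V_BE + (β+1)I_B·R_E, so I_B = (6.03 − 0.7) / (4.94 + 151×0.56) = 0.0596 mA.
I_C = β·I_B = 150×0.0596 = 8.94 mA, and I_E = (β+1)I_B = 9 mA.
V_CE = V_CC − I_C·R_C − I_E·R_E = 22 − 8.94×0.68 − 9×0.56 = 10.9 V.
V_CE = 10.9 V > 0.2 V confirms active-region operation.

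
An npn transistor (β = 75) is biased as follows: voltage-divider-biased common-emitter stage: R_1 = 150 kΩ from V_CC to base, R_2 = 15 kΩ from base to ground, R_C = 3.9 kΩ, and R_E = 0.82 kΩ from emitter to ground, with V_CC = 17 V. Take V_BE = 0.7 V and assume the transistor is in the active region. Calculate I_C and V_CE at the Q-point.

I_C ≈ 0.83 mA, V_CE ≈ 13 V

Thevenize the base divider: V_Th = V_CC·R_2/(R_1+R_2) = 17×15/165 = 1.55 V, R_Th = R_1‖R_2 = 13.6 kΩ.
Base-emitter loop: V_Th = I_B·R_Th + V_BE + (β+1)I_B·R_E, so I_B = (1.55 − 0.7) / (13.6 + 76×0.82) = 0.0111 mA.
I_C = β·I_B = 75×0.0111 = 0.835 mA, and I_E = (β+1)I_B = 0.846 mA.
V_CE = V_CC − I_C·R_C − I_E·R_E = 17 − 0.835×3.9 − 0.846×0.82 = 13.1 V.
V_CE = 13.1 V > 0.2 V confirms active-region operation.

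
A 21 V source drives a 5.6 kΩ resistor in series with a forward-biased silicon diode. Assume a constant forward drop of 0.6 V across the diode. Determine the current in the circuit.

KVL around the loop: 21 = V_D + I·R = 0.6 + I × 5.6 kΩ.
So I = (21 − 0.6) / 5.6 kΩ = 20.4 / 5.6 = 3.64 mA.

I ≈ 3.6 mA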